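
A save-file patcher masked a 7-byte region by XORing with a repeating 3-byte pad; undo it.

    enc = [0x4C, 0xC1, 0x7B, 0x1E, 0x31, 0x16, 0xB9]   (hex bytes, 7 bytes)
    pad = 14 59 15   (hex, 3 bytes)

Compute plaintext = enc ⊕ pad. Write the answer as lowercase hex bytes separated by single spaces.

58 98 6e 0a 68 03 ad

The 3-byte key repeats, so the effective keystream is 14 59 15 14 59 15 14.
byte 0: 4c ^ 14 = 58
byte 1: c1 ^ 59 = 98
byte 2: 7b ^ 15 = 6e
byte 3: 1e ^ 14 = 0a
byte 4: 31 ^ 59 = 68
byte 5: 16 ^ 15 = 03
byte 6: b9 ^ 14 = ad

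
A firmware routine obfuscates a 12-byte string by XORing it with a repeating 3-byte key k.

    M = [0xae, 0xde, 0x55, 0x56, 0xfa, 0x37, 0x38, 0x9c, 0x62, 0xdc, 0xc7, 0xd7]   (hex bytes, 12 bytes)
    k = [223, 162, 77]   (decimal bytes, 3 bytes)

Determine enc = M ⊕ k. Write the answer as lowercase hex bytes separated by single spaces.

The 3-byte key repeats, so the effective keystream is df a2 4d df a2 4d df a2 4d df a2 4d.
byte 0: ae XOR df = 71
byte 1: de XOR a2 = 7c
byte 2: 55 XOR 4d = 18
byte 3: 56 XOR df = 89
byte 4: fa XOR a2 = 58
byte 5: 37 XOR 4d = 7a
byte 6: 38 XOR df = e7
byte 7: 9c XOR a2 = 3e
byte 8: 62 XOR 4d = 2f
byte 9: dc XOR df = 03
byte 10: c7 XOR a2 = 65
byte 11: d7 XOR 4d = 9a

71 7c 18 89 58 7a e7 3e 2f 03 65 9a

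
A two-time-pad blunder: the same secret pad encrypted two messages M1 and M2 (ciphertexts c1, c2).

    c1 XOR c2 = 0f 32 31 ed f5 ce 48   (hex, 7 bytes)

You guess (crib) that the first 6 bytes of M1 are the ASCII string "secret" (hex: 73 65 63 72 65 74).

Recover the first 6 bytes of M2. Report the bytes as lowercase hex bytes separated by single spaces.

Since c1 ⊕ c2 = M1 ⊕ M2, XORing with the guessed M1 bytes yields the corresponding M2 bytes: M2 = (c1 ⊕ c2) ⊕ M1.
0f ⊕ 73 = 7c
32 ⊕ 65 = 57
31 ⊕ 63 = 52
ed ⊕ 72 = 9f
f5 ⊕ 65 = 90
ce ⊕ 74 = ba

7c 57 52 9f 90 ba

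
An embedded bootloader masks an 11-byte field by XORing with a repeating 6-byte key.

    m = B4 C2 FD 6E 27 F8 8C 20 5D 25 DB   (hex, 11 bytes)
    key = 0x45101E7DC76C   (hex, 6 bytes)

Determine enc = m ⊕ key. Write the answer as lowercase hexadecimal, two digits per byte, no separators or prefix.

f1d2e313e094c93043581c

The 6-byte key repeats, so the effective keystream is 45 10 1e 7d c7 6c 45 10 1e 7d c7.
byte 0: b4 ⊕ 45 = f1
byte 1: c2 ⊕ 10 = d2
byte 2: fd ⊕ 1e = e3
byte 3: 6e ⊕ 7d = 13
byte 4: 27 ⊕ c7 = e0
byte 5: f8 ⊕ 6c = 94
byte 6: 8c ⊕ 45 = c9
byte 7: 20 ⊕ 10 = 30
byte 8: 5d ⊕ 1e = 43
byte 9: 25 ⊕ 7d = 58
byte 10: db ⊕ c7 = 1c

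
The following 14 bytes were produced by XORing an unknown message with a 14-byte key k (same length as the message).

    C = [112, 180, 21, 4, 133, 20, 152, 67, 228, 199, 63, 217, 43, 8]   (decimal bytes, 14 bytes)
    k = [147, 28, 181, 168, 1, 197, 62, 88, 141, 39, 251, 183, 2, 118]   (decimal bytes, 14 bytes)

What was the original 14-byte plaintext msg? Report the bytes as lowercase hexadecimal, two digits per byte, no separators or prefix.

e3a8a0ac84d1a61b69e0c46e297e

XOR is its own inverse, so applying the key byte-wise gives the result directly.
byte 0: 112 ⊕ 147 = 227
byte 1: 180 ⊕  28 = 168
byte 2:  21 ⊕ 181 = 160
byte 3:   4 ⊕ 168 = 172
byte 4: 133 ⊕   1 = 132
byte 5:  20 ⊕ 197 = 209
byte 6: 152 ⊕  62 = 166
byte 7:  67 ⊕  88 =  27
byte 8: 228 ⊕ 141 = 105
byte 9: 199 ⊕  39 = 224
byte 10:  63 ⊕ 251 = 196
byte 11: 217 ⊕ 183 = 110
byte 12:  43 ⊕   2 =  41
byte 13:   8 ⊕ 118 = 126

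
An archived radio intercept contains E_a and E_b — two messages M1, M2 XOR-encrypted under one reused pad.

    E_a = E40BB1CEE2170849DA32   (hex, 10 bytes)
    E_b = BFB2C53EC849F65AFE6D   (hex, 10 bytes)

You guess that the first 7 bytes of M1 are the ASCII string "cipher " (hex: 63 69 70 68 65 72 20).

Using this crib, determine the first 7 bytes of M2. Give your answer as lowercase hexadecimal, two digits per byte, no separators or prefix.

First, E_a ⊕ E_b = (M1 ⊕ K) ⊕ (M2 ⊕ K) = M1 ⊕ M2, so the key drops out. Then M2 = (M1 ⊕ M2) ⊕ M1 over the first 7 bytes.
byte 0: (e4 ^ bf) ^ 63 = 5b ^ 63 = 38
byte 1: (0b ^ b2) ^ 69 = b9 ^ 69 = d0
byte 2: (b1 ^ c5) ^ 70 = 74 ^ 70 = 04
byte 3: (ce ^ 3e) ^ 68 = f0 ^ 68 = 98
byte 4: (e2 ^ c8) ^ 65 = 2a ^ 65 = 4f
byte 5: (17 ^ 49) ^ 72 = 5e ^ 72 = 2c
byte 6: (08 ^ f6) ^ 20 = fe ^ 20 = de

38d004984f2cde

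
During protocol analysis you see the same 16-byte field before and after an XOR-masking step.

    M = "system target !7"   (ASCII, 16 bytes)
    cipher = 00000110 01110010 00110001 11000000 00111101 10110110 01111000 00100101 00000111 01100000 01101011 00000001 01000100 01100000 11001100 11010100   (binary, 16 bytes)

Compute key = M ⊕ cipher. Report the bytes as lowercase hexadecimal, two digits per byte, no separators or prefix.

750b42b458db585166120c643040ede3

Since cipher = M ⊕ key, XORing both sides with M gives key = M ⊕ cipher.
01110011 xor 00000110 = 01110101
01111001 xor 01110010 = 00001011
01110011 xor 00110001 = 01000010
01110100 xor 11000000 = 10110100
01100101 xor 00111101 = 01011000
01101101 xor 10110110 = 11011011
00100000 xor 01111000 = 01011000
01110100 xor 00100101 = 01010001
01100001 xor 00000111 = 01100110
01110010 xor 01100000 = 00010010
01100111 xor 01101011 = 00001100
01100101 xor 00000001 = 01100100
01110100 xor 01000100 = 00110000
00100000 xor 01100000 = 01000000
00100001 xor 11001100 = 11101101
00110111 xor 11010100 = 11100011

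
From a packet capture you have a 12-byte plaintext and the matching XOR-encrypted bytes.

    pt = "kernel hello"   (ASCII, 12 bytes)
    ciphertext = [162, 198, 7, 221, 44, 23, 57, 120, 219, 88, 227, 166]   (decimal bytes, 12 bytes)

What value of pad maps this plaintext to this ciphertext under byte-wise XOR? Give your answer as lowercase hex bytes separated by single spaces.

c9 a3 75 b3 49 7b 19 10 be 34 8f c9

Since ciphertext = pt ⊕ pad, XORing both sides with pt gives pad = pt ⊕ ciphertext.
107 ^ 162 = 201
101 ^ 198 = 163
114 ^   7 = 117
110 ^ 221 = 179
101 ^  44 =  73
108 ^  23 = 123
 32 ^  57 =  25
104 ^ 120 =  16
101 ^ 219 = 190
108 ^  88 =  52
108 ^ 227 = 143
111 ^ 166 = 201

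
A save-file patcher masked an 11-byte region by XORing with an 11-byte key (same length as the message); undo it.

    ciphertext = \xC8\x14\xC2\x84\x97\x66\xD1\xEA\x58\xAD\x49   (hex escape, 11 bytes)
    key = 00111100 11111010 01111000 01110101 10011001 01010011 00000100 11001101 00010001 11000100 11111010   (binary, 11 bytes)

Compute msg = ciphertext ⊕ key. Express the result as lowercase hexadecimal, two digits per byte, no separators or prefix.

f4eebaf10e35d5274969b3

XOR is its own inverse, so applying the key byte-wise gives the result directly.
200 XOR  60 = 244
 20 XOR 250 = 238
194 XOR 120 = 186
132 XOR 117 = 241
151 XOR 153 =  14
102 XOR  83 =  53
209 XOR   4 = 213
234 XOR 205 =  39
 88 XOR  17 =  73
173 XOR 196 = 105
 73 XOR 250 = 179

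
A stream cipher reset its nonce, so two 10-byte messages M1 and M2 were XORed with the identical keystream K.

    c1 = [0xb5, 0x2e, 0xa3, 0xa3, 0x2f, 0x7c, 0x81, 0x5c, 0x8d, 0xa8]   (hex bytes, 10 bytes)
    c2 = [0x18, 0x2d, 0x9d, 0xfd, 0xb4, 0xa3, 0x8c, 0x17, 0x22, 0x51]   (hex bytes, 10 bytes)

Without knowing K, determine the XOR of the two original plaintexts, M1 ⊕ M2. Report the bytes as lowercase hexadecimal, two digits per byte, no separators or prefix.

c1 ⊕ c2 = (M1 ⊕ K) ⊕ (M2 ⊕ K) = M1 ⊕ M2 — the shared key cancels under XOR.
181 XOR  24 = 173
 46 XOR  45 =   3
163 XOR 157 =  62
163 XOR 253 =  94
 47 XOR 180 = 155
124 XOR 163 = 223
129 XOR 140 =  13
 92 XOR  23 =  75
141 XOR  34 = 175
168 XOR  81 = 249

ad033e5e9bdf0d4baff9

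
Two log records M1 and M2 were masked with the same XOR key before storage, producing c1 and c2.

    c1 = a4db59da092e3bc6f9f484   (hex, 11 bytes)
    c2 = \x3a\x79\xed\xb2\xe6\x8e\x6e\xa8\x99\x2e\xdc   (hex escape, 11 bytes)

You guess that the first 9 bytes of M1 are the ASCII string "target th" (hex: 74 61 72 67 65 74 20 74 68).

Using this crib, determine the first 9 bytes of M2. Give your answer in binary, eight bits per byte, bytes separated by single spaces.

11101010 11000011 11000110 00001111 10001010 11010100 01110101 00011010 00001000

First, c1 ⊕ c2 = (M1 ⊕ K) ⊕ (M2 ⊕ K) = M1 ⊕ M2, so the key drops out. Then M2 = (M1 ⊕ M2) ⊕ M1 over the first 9 bytes.
byte 0: (a4 xor 3a) xor 74 = 9e xor 74 = ea
byte 1: (db xor 79) xor 61 = a2 xor 61 = c3
byte 2: (59 xor ed) xor 72 = b4 xor 72 = c6
byte 3: (da xor b2) xor 67 = 68 xor 67 = 0f
byte 4: (09 xor e6) xor 65 = ef xor 65 = 8a
byte 5: (2e xor 8e) xor 74 = a0 xor 74 = d4
byte 6: (3b xor 6e) xor 20 = 55 xor 20 = 75
byte 7: (c6 xor a8) xor 74 = 6e xor 74 = 1a
byte 8: (f9 xor 99) xor 68 = 60 xor 68 = 08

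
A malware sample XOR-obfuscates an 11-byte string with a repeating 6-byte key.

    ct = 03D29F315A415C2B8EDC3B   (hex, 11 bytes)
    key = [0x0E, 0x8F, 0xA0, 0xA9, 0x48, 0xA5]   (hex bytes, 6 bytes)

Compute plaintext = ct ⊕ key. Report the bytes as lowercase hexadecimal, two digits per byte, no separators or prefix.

0d5d3f9812e452a42e7573

The 6-byte key repeats, so the effective keystream is 0e 8f a0 a9 48 a5 0e 8f a0 a9 48.
byte 0: 00000011 xor 00001110 = 00001101
byte 1: 11010010 xor 10001111 = 01011101
byte 2: 10011111 xor 10100000 = 00111111
byte 3: 00110001 xor 10101001 = 10011000
byte 4: 01011010 xor 01001000 = 00010010
byte 5: 01000001 xor 10100101 = 11100100
byte 6: 01011100 xor 00001110 = 01010010
byte 7: 00101011 xor 10001111 = 10100100
byte 8: 10001110 xor 10100000 = 00101110
byte 9: 11011100 xor 10101001 = 01110101
byte 10: 00111011 xor 01001000 = 01110011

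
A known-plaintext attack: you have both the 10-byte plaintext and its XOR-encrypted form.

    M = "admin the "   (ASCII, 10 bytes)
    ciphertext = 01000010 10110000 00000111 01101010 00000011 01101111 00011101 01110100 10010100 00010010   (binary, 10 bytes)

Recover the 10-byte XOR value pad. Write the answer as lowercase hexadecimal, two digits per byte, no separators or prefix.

Since ciphertext = M ⊕ pad, XORing both sides with M gives pad = M ⊕ ciphertext.
01100001 ^ 01000010 = 00100011
01100100 ^ 10110000 = 11010100
01101101 ^ 00000111 = 01101010
01101001 ^ 01101010 = 00000011
01101110 ^ 00000011 = 01101101
00100000 ^ 01101111 = 01001111
01110100 ^ 00011101 = 01101001
01101000 ^ 01110100 = 00011100
01100101 ^ 10010100 = 11110001
00100000 ^ 00010010 = 00110010

23d46a036d4f691cf132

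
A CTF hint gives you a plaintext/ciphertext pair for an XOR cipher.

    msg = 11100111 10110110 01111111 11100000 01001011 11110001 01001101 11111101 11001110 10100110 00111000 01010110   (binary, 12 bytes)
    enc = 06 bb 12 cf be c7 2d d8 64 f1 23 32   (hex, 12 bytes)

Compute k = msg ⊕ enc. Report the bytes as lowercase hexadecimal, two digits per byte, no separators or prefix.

e10d6d2ff5366025aa571b64

Since enc = msg ⊕ k, XORing both sides with msg gives k = msg ⊕ enc.
byte 0: 231 xor   6 = 225
byte 1: 182 xor 187 =  13
byte 2: 127 xor  18 = 109
byte 3: 224 xor 207 =  47
byte 4:  75 xor 190 = 245
byte 5: 241 xor 199 =  54
byte 6:  77 xor  45 =  96
byte 7: 253 xor 216 =  37
byte 8: 206 xor 100 = 170
byte 9: 166 xor 241 =  87
byte 10:  56 xor  35 =  27
byte 11:  86 xor  50 = 100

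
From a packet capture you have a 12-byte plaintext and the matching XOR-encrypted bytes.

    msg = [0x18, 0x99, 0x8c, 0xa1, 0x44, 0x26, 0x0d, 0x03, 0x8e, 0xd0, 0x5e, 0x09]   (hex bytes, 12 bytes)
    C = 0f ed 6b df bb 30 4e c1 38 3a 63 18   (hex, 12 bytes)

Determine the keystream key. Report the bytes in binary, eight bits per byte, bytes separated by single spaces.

Since C = msg ⊕ key, XORing both sides with msg gives key = msg ⊕ C.
18 xor 0f = 17
99 xor ed = 74
8c xor 6b = e7
a1 xor df = 7e
44 xor bb = ff
26 xor 30 = 16
0d xor 4e = 43
03 xor c1 = c2
8e xor 38 = b6
d0 xor 3a = ea
5e xor 63 = 3d
09 xor 18 = 11

00010111 01110100 11100111 01111110 11111111 00010110 01000011 11000010 10110110 11101010 00111101 00010001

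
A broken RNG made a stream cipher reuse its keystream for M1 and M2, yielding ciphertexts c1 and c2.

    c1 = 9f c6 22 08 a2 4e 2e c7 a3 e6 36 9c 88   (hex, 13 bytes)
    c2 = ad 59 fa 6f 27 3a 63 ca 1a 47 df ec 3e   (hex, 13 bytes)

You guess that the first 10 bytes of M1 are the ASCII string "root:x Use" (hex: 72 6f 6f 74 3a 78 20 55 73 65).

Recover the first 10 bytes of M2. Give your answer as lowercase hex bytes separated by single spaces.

First, c1 ⊕ c2 = (M1 ⊕ K) ⊕ (M2 ⊕ K) = M1 ⊕ M2, so the key drops out. Then M2 = (M1 ⊕ M2) ⊕ M1 over the first 10 bytes.
byte 0: (9f xor ad) xor 72 = 32 xor 72 = 40
byte 1: (c6 xor 59) xor 6f = 9f xor 6f = f0
byte 2: (22 xor fa) xor 6f = d8 xor 6f = b7
byte 3: (08 xor 6f) xor 74 = 67 xor 74 = 13
byte 4: (a2 xor 27) xor 3a = 85 xor 3a = bf
byte 5: (4e xor 3a) xor 78 = 74 xor 78 = 0c
byte 6: (2e xor 63) xor 20 = 4d xor 20 = 6d
byte 7: (c7 xor ca) xor 55 = 0d xor 55 = 58
byte 8: (a3 xor 1a) xor 73 = b9 xor 73 = ca
byte 9: (e6 xor 47) xor 65 = a1 xor 65 = c4

40 f0 b7 13 bf 0c 6d 58 ca c4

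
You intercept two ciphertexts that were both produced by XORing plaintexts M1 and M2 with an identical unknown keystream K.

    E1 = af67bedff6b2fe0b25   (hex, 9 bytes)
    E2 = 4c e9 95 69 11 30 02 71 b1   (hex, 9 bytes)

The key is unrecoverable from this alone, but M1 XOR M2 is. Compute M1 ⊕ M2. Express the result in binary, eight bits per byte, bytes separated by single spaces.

11100011 10001110 00101011 10110110 11100111 10000010 11111100 01111010 10010100

E1 ⊕ E2 = (M1 ⊕ K) ⊕ (M2 ⊕ K) = M1 ⊕ M2 — the shared key cancels under XOR.
af xor 4c = e3
67 xor e9 = 8e
be xor 95 = 2b
df xor 69 = b6
f6 xor 11 = e7
b2 xor 30 = 82
fe xor 02 = fc
0b xor 71 = 7a
25 xor b1 = 94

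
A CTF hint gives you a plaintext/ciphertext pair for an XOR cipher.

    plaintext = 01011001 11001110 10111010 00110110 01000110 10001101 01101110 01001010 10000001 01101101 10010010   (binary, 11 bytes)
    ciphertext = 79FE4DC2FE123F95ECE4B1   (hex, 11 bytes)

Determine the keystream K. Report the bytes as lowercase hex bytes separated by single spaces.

Since ciphertext = plaintext ⊕ K, XORing both sides with plaintext gives K = plaintext ⊕ ciphertext.
byte 0: 01011001 xor 01111001 = 00100000
byte 1: 11001110 xor 11111110 = 00110000
byte 2: 10111010 xor 01001101 = 11110111
byte 3: 00110110 xor 11000010 = 11110100
byte 4: 01000110 xor 11111110 = 10111000
byte 5: 10001101 xor 00010010 = 10011111
byte 6: 01101110 xor 00111111 = 01010001
byte 7: 01001010 xor 10010101 = 11011111
byte 8: 10000001 xor 11101100 = 01101101
byte 9: 01101101 xor 11100100 = 10001001
byte 10: 10010010 xor 10110001 = 00100011

20 30 f7 f4 b8 9f 51 df 6d 89 23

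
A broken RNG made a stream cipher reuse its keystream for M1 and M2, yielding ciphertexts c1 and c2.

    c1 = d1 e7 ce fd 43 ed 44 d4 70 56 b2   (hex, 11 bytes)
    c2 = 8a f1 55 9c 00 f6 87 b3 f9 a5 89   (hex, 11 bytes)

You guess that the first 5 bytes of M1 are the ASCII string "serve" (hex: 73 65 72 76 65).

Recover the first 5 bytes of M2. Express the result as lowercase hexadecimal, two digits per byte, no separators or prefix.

First, c1 ⊕ c2 = (M1 ⊕ K) ⊕ (M2 ⊕ K) = M1 ⊕ M2, so the key drops out. Then M2 = (M1 ⊕ M2) ⊕ M1 over the first 5 bytes.
byte 0: (d1 ⊕ 8a) ⊕ 73 = 5b ⊕ 73 = 28
byte 1: (e7 ⊕ f1) ⊕ 65 = 16 ⊕ 65 = 73
byte 2: (ce ⊕ 55) ⊕ 72 = 9b ⊕ 72 = e9
byte 3: (fd ⊕ 9c) ⊕ 76 = 61 ⊕ 76 = 17
byte 4: (43 ⊕ 00) ⊕ 65 = 43 ⊕ 65 = 26

2873e91726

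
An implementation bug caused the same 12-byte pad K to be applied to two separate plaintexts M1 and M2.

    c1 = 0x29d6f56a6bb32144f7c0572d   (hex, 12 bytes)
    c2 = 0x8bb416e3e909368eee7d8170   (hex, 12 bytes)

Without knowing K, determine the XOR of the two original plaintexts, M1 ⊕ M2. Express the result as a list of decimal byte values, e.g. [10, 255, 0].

[162, 98, 227, 137, 130, 186, 23, 202, 25, 189, 214, 93]

c1 ⊕ c2 = (M1 ⊕ K) ⊕ (M2 ⊕ K) = M1 ⊕ M2 — the shared key cancels under XOR.
29 ^ 8b = a2
d6 ^ b4 = 62
f5 ^ 16 = e3
6a ^ e3 = 89
6b ^ e9 = 82
b3 ^ 09 = ba
21 ^ 36 = 17
44 ^ 8e = ca
f7 ^ ee = 19
c0 ^ 7d = bd
57 ^ 81 = d6
2d ^ 70 = 5d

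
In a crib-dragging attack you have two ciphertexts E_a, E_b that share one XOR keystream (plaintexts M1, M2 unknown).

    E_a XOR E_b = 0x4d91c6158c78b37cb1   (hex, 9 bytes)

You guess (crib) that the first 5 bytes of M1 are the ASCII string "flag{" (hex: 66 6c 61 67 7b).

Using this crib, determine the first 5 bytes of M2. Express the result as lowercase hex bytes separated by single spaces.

Since E_a ⊕ E_b = M1 ⊕ M2, XORing with the guessed M1 bytes yields the corresponding M2 bytes: M2 = (E_a ⊕ E_b) ⊕ M1.
4d xor 66 = 2b
91 xor 6c = fd
c6 xor 61 = a7
15 xor 67 = 72
8c xor 7b = f7

2b fd a7 72 f7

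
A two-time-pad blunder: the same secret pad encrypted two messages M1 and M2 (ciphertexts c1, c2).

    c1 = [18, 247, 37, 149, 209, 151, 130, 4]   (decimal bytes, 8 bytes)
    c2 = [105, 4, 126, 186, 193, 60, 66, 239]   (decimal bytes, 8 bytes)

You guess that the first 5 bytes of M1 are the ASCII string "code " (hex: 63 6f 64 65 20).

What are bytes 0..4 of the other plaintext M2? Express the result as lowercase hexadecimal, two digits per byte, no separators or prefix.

189c3f4a30

First, c1 ⊕ c2 = (M1 ⊕ K) ⊕ (M2 ⊕ K) = M1 ⊕ M2, so the key drops out. Then M2 = (M1 ⊕ M2) ⊕ M1 over the first 5 bytes.
byte 0: (12 XOR 69) XOR 63 = 7b XOR 63 = 18
byte 1: (f7 XOR 04) XOR 6f = f3 XOR 6f = 9c
byte 2: (25 XOR 7e) XOR 64 = 5b XOR 64 = 3f
byte 3: (95 XOR ba) XOR 65 = 2f XOR 65 = 4a
byte 4: (d1 XOR c1) XOR 20 = 10 XOR 20 = 30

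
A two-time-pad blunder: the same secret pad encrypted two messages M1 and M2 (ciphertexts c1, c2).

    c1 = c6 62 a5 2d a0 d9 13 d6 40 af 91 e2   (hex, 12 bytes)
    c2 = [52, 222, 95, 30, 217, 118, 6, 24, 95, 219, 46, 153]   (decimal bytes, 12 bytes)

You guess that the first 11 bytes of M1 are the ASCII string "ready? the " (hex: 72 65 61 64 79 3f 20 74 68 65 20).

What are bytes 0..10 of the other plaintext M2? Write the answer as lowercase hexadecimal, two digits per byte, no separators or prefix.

First, c1 ⊕ c2 = (M1 ⊕ K) ⊕ (M2 ⊕ K) = M1 ⊕ M2, so the key drops out. Then M2 = (M1 ⊕ M2) ⊕ M1 over the first 11 bytes.
byte 0: (c6 XOR 34) XOR 72 = f2 XOR 72 = 80
byte 1: (62 XOR de) XOR 65 = bc XOR 65 = d9
byte 2: (a5 XOR 5f) XOR 61 = fa XOR 61 = 9b
byte 3: (2d XOR 1e) XOR 64 = 33 XOR 64 = 57
byte 4: (a0 XOR d9) XOR 79 = 79 XOR 79 = 00
byte 5: (d9 XOR 76) XOR 3f = af XOR 3f = 90
byte 6: (13 XOR 06) XOR 20 = 15 XOR 20 = 35
byte 7: (d6 XOR 18) XOR 74 = ce XOR 74 = ba
byte 8: (40 XOR 5f) XOR 68 = 1f XOR 68 = 77
byte 9: (af XOR db) XOR 65 = 74 XOR 65 = 11
byte 10: (91 XOR 2e) XOR 20 = bf XOR 20 = 9f

80d99b57009035ba77119f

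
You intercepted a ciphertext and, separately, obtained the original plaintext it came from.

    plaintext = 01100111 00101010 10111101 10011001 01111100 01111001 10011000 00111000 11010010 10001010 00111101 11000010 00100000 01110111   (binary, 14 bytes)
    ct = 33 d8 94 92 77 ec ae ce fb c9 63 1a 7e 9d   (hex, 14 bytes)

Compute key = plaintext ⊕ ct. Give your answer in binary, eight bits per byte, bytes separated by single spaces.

Since ct = plaintext ⊕ key, XORing both sides with plaintext gives key = plaintext ⊕ ct.
byte 0: 67 ^ 33 = 54
byte 1: 2a ^ d8 = f2
byte 2: bd ^ 94 = 29
byte 3: 99 ^ 92 = 0b
byte 4: 7c ^ 77 = 0b
byte 5: 79 ^ ec = 95
byte 6: 98 ^ ae = 36
byte 7: 38 ^ ce = f6
byte 8: d2 ^ fb = 29
byte 9: 8a ^ c9 = 43
byte 10: 3d ^ 63 = 5e
byte 11: c2 ^ 1a = d8
byte 12: 20 ^ 7e = 5e
byte 13: 77 ^ 9d = ea

01010100 11110010 00101001 00001011 00001011 10010101 00110110 11110110 00101001 01000011 01011110 11011000 01011110 11101010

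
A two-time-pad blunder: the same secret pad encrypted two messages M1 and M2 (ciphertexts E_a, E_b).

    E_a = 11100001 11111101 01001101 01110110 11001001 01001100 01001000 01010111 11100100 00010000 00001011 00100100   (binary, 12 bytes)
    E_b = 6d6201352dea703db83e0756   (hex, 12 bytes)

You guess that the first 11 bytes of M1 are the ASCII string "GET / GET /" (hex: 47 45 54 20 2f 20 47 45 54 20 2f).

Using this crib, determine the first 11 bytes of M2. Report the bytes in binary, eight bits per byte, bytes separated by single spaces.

First, E_a ⊕ E_b = (M1 ⊕ K) ⊕ (M2 ⊕ K) = M1 ⊕ M2, so the key drops out. Then M2 = (M1 ⊕ M2) ⊕ M1 over the first 11 bytes.
byte 0: (e1 xor 6d) xor 47 = 8c xor 47 = cb
byte 1: (fd xor 62) xor 45 = 9f xor 45 = da
byte 2: (4d xor 01) xor 54 = 4c xor 54 = 18
byte 3: (76 xor 35) xor 20 = 43 xor 20 = 63
byte 4: (c9 xor 2d) xor 2f = e4 xor 2f = cb
byte 5: (4c xor ea) xor 20 = a6 xor 20 = 86
byte 6: (48 xor 70) xor 47 = 38 xor 47 = 7f
byte 7: (57 xor 3d) xor 45 = 6a xor 45 = 2f
byte 8: (e4 xor b8) xor 54 = 5c xor 54 = 08
byte 9: (10 xor 3e) xor 20 = 2e xor 20 = 0e
byte 10: (0b xor 07) xor 2f = 0c xor 2f = 23

11001011 11011010 00011000 01100011 11001011 10000110 01111111 00101111 00001000 00001110 00100011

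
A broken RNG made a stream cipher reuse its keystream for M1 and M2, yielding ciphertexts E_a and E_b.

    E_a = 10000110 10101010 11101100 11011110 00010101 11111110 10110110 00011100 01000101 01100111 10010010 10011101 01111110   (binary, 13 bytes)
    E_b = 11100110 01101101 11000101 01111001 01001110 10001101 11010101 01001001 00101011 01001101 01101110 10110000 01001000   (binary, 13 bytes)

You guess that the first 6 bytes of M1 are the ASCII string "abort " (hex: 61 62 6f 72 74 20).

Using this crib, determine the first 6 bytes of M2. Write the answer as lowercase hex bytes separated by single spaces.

First, E_a ⊕ E_b = (M1 ⊕ K) ⊕ (M2 ⊕ K) = M1 ⊕ M2, so the key drops out. Then M2 = (M1 ⊕ M2) ⊕ M1 over the first 6 bytes.
byte 0: (86 xor e6) xor 61 = 60 xor 61 = 01
byte 1: (aa xor 6d) xor 62 = c7 xor 62 = a5
byte 2: (ec xor c5) xor 6f = 29 xor 6f = 46
byte 3: (de xor 79) xor 72 = a7 xor 72 = d5
byte 4: (15 xor 4e) xor 74 = 5b xor 74 = 2f
byte 5: (fe xor 8d) xor 20 = 73 xor 20 = 53

01 a5 46 d5 2f 53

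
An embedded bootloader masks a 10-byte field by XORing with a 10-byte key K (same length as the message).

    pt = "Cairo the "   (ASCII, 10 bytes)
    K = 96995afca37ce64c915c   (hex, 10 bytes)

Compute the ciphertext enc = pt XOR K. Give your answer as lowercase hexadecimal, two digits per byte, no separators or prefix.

d5f8338ecc5c9224f47c

XOR is its own inverse, so applying the key byte-wise gives the result directly.
01000011 xor 10010110 = 11010101
01100001 xor 10011001 = 11111000
01101001 xor 01011010 = 00110011
01110010 xor 11111100 = 10001110
01101111 xor 10100011 = 11001100
00100000 xor 01111100 = 01011100
01110100 xor 11100110 = 10010010
01101000 xor 01001100 = 00100100
01100101 xor 10010001 = 11110100
00100000 xor 01011100 = 01111100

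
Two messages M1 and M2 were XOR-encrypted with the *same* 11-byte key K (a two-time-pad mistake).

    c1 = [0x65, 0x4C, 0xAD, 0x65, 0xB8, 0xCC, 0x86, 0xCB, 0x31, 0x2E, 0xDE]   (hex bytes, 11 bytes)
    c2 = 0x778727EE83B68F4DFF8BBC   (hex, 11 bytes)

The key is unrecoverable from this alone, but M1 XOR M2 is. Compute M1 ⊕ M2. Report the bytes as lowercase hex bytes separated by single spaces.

c1 ⊕ c2 = (M1 ⊕ K) ⊕ (M2 ⊕ K) = M1 ⊕ M2 — the shared key cancels under XOR.
byte 0: 01100101 ⊕ 01110111 = 00010010
byte 1: 01001100 ⊕ 10000111 = 11001011
byte 2: 10101101 ⊕ 00100111 = 10001010
byte 3: 01100101 ⊕ 11101110 = 10001011
byte 4: 10111000 ⊕ 10000011 = 00111011
byte 5: 11001100 ⊕ 10110110 = 01111010
byte 6: 10000110 ⊕ 10001111 = 00001001
byte 7: 11001011 ⊕ 01001101 = 10000110
byte 8: 00110001 ⊕ 11111111 = 11001110
byte 9: 00101110 ⊕ 10001011 = 10100101
byte 10: 11011110 ⊕ 10111100 = 01100010

12 cb 8a 8b 3b 7a 09 86 ce a5 62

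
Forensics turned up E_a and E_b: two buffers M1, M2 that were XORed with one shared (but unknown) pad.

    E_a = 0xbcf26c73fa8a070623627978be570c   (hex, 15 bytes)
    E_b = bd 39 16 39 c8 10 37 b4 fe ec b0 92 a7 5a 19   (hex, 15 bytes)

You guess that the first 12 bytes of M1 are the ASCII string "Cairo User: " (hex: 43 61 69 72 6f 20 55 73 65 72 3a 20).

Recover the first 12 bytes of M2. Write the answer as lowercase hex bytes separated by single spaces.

42 aa 13 38 5d ba 65 c1 b8 fc f3 ca

First, E_a ⊕ E_b = (M1 ⊕ K) ⊕ (M2 ⊕ K) = M1 ⊕ M2, so the key drops out. Then M2 = (M1 ⊕ M2) ⊕ M1 over the first 12 bytes.
byte 0: (bc ⊕ bd) ⊕ 43 = 01 ⊕ 43 = 42
byte 1: (f2 ⊕ 39) ⊕ 61 = cb ⊕ 61 = aa
byte 2: (6c ⊕ 16) ⊕ 69 = 7a ⊕ 69 = 13
byte 3: (73 ⊕ 39) ⊕ 72 = 4a ⊕ 72 = 38
byte 4: (fa ⊕ c8) ⊕ 6f = 32 ⊕ 6f = 5d
byte 5: (8a ⊕ 10) ⊕ 20 = 9a ⊕ 20 = ba
byte 6: (07 ⊕ 37) ⊕ 55 = 30 ⊕ 55 = 65
byte 7: (06 ⊕ b4) ⊕ 73 = b2 ⊕ 73 = c1
byte 8: (23 ⊕ fe) ⊕ 65 = dd ⊕ 65 = b8
byte 9: (62 ⊕ ec) ⊕ 72 = 8e ⊕ 72 = fc
byte 10: (79 ⊕ b0) ⊕ 3a = c9 ⊕ 3a = f3
byte 11: (78 ⊕ 92) ⊕ 20 = ea ⊕ 20 = ca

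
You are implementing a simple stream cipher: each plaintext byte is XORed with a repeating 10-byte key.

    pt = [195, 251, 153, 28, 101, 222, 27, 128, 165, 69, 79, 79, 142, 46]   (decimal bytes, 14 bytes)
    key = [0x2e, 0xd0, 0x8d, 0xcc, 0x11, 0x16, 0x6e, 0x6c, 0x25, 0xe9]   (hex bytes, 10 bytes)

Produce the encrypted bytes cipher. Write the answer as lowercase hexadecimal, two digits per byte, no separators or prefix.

The 10-byte key repeats, so the effective keystream is 2e d0 8d cc 11 16 6e 6c 25 e9 2e d0 8d cc.
byte 0: 195 ⊕  46 = 237
byte 1: 251 ⊕ 208 =  43
byte 2: 153 ⊕ 141 =  20
byte 3:  28 ⊕ 204 = 208
byte 4: 101 ⊕  17 = 116
byte 5: 222 ⊕  22 = 200
byte 6:  27 ⊕ 110 = 117
byte 7: 128 ⊕ 108 = 236
byte 8: 165 ⊕  37 = 128
byte 9:  69 ⊕ 233 = 172
byte 10:  79 ⊕  46 =  97
byte 11:  79 ⊕ 208 = 159
byte 12: 142 ⊕ 141 =   3
byte 13:  46 ⊕ 204 = 226

ed2b14d074c875ec80ac619f03e2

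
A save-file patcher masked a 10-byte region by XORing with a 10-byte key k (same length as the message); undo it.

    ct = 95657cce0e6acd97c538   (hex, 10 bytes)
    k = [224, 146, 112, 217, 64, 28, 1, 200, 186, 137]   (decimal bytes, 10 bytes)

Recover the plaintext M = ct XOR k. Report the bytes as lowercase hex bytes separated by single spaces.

XOR is its own inverse, so applying the key byte-wise gives the result directly.
95 ⊕ e0 = 75
65 ⊕ 92 = f7
7c ⊕ 70 = 0c
ce ⊕ d9 = 17
0e ⊕ 40 = 4e
6a ⊕ 1c = 76
cd ⊕ 01 = cc
97 ⊕ c8 = 5f
c5 ⊕ ba = 7f
38 ⊕ 89 = b1

75 f7 0c 17 4e 76 cc 5f 7f b1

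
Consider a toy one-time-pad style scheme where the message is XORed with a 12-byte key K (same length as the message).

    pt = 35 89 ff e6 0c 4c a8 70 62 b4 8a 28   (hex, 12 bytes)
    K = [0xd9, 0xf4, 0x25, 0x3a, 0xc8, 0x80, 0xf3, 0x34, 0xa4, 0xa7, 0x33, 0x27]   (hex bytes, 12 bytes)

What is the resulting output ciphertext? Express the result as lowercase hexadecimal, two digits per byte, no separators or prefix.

ec7ddadcc4cc5b44c613b90f

35 ⊕ d9 = ec
89 ⊕ f4 = 7d
ff ⊕ 25 = da
e6 ⊕ 3a = dc
0c ⊕ c8 = c4
4c ⊕ 80 = cc
a8 ⊕ f3 = 5b
70 ⊕ 34 = 44
62 ⊕ a4 = c6
b4 ⊕ a7 = 13
8a ⊕ 33 = b9
28 ⊕ 27 = 0f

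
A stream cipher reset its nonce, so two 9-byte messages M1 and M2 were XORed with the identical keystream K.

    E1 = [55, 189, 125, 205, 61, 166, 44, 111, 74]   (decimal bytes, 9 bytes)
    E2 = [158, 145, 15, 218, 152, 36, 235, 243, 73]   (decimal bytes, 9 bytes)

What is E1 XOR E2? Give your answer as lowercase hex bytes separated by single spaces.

E1 ⊕ E2 = (M1 ⊕ K) ⊕ (M2 ⊕ K) = M1 ⊕ M2 — the shared key cancels under XOR.
 55 xor 158 = 169
189 xor 145 =  44
125 xor  15 = 114
205 xor 218 =  23
 61 xor 152 = 165
166 xor  36 = 130
 44 xor 235 = 199
111 xor 243 = 156
 74 xor  73 =   3

a9 2c 72 17 a5 82 c7 9c 03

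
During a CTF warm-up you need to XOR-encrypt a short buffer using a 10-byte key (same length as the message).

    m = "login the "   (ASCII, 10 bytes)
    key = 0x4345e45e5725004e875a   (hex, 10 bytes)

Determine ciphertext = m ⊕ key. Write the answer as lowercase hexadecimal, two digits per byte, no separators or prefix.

6c XOR 43 = 2f
6f XOR 45 = 2a
67 XOR e4 = 83
69 XOR 5e = 37
6e XOR 57 = 39
20 XOR 25 = 05
74 XOR 00 = 74
68 XOR 4e = 26
65 XOR 87 = e2
20 XOR 5a = 7a

2f2a833739057426e27a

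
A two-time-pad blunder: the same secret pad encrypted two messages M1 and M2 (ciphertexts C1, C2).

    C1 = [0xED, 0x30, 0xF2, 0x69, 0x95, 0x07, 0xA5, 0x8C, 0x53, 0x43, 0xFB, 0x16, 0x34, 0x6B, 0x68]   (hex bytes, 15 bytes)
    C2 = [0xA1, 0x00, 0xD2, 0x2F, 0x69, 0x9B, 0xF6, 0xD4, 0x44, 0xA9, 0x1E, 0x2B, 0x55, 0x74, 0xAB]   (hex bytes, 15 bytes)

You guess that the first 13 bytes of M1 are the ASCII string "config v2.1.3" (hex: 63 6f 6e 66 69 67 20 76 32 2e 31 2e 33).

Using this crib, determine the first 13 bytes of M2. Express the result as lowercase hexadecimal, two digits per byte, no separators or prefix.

First, C1 ⊕ C2 = (M1 ⊕ K) ⊕ (M2 ⊕ K) = M1 ⊕ M2, so the key drops out. Then M2 = (M1 ⊕ M2) ⊕ M1 over the first 13 bytes.
byte 0: (ed ^ a1) ^ 63 = 4c ^ 63 = 2f
byte 1: (30 ^ 00) ^ 6f = 30 ^ 6f = 5f
byte 2: (f2 ^ d2) ^ 6e = 20 ^ 6e = 4e
byte 3: (69 ^ 2f) ^ 66 = 46 ^ 66 = 20
byte 4: (95 ^ 69) ^ 69 = fc ^ 69 = 95
byte 5: (07 ^ 9b) ^ 67 = 9c ^ 67 = fb
byte 6: (a5 ^ f6) ^ 20 = 53 ^ 20 = 73
byte 7: (8c ^ d4) ^ 76 = 58 ^ 76 = 2e
byte 8: (53 ^ 44) ^ 32 = 17 ^ 32 = 25
byte 9: (43 ^ a9) ^ 2e = ea ^ 2e = c4
byte 10: (fb ^ 1e) ^ 31 = e5 ^ 31 = d4
byte 11: (16 ^ 2b) ^ 2e = 3d ^ 2e = 13
byte 12: (34 ^ 55) ^ 33 = 61 ^ 33 = 52

2f5f4e2095fb732e25c4d41352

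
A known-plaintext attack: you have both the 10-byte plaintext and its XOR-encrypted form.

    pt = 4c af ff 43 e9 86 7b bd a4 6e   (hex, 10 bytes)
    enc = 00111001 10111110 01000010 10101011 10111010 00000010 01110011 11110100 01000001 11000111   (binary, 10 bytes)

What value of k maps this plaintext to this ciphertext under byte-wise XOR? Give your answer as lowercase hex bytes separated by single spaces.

75 11 bd e8 53 84 08 49 e5 a9

Since enc = pt ⊕ k, XORing both sides with pt gives k = pt ⊕ enc.
byte 0:  76 XOR  57 = 117
byte 1: 175 XOR 190 =  17
byte 2: 255 XOR  66 = 189
byte 3:  67 XOR 171 = 232
byte 4: 233 XOR 186 =  83
byte 5: 134 XOR   2 = 132
byte 6: 123 XOR 115 =   8
byte 7: 189 XOR 244 =  73
byte 8: 164 XOR  65 = 229
byte 9: 110 XOR 199 = 169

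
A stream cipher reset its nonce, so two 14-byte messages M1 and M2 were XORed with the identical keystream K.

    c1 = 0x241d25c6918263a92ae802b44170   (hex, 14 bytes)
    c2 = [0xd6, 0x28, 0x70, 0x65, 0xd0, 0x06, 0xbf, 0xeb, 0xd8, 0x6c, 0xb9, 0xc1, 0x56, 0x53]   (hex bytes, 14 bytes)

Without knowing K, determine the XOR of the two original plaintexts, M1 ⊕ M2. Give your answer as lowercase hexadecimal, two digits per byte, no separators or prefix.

f23555a34184dc42f284bb751723

c1 ⊕ c2 = (M1 ⊕ K) ⊕ (M2 ⊕ K) = M1 ⊕ M2 — the shared key cancels under XOR.
 36 XOR 214 = 242
 29 XOR  40 =  53
 37 XOR 112 =  85
198 XOR 101 = 163
145 XOR 208 =  65
130 XOR   6 = 132
 99 XOR 191 = 220
169 XOR 235 =  66
 42 XOR 216 = 242
232 XOR 108 = 132
  2 XOR 185 = 187
180 XOR 193 = 117
 65 XOR  86 =  23
112 XOR  83 =  35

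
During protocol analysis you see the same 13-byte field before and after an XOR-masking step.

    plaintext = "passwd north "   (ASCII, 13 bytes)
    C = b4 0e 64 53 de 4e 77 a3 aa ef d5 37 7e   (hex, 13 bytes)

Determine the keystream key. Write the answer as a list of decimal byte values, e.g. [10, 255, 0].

[196, 111, 23, 32, 169, 42, 87, 205, 197, 157, 161, 95, 94]

Since C = plaintext ⊕ key, XORing both sides with plaintext gives key = plaintext ⊕ C.
70 XOR b4 = c4
61 XOR 0e = 6f
73 XOR 64 = 17
73 XOR 53 = 20
77 XOR de = a9
64 XOR 4e = 2a
20 XOR 77 = 57
6e XOR a3 = cd
6f XOR aa = c5
72 XOR ef = 9d
74 XOR d5 = a1
68 XOR 37 = 5f
20 XOR 7e = 5e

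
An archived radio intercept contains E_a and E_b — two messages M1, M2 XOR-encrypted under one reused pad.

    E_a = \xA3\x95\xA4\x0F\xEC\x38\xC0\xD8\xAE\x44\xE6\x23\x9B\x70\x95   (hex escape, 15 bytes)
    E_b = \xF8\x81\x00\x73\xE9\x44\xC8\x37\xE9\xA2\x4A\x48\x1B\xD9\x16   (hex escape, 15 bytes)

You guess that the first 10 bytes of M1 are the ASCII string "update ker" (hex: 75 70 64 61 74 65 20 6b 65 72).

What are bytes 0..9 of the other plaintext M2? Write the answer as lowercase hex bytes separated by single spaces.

First, E_a ⊕ E_b = (M1 ⊕ K) ⊕ (M2 ⊕ K) = M1 ⊕ M2, so the key drops out. Then M2 = (M1 ⊕ M2) ⊕ M1 over the first 10 bytes.
byte 0: (a3 ^ f8) ^ 75 = 5b ^ 75 = 2e
byte 1: (95 ^ 81) ^ 70 = 14 ^ 70 = 64
byte 2: (a4 ^ 00) ^ 64 = a4 ^ 64 = c0
byte 3: (0f ^ 73) ^ 61 = 7c ^ 61 = 1d
byte 4: (ec ^ e9) ^ 74 = 05 ^ 74 = 71
byte 5: (38 ^ 44) ^ 65 = 7c ^ 65 = 19
byte 6: (c0 ^ c8) ^ 20 = 08 ^ 20 = 28
byte 7: (d8 ^ 37) ^ 6b = ef ^ 6b = 84
byte 8: (ae ^ e9) ^ 65 = 47 ^ 65 = 22
byte 9: (44 ^ a2) ^ 72 = e6 ^ 72 = 94

2e 64 c0 1d 71 19 28 84 22 94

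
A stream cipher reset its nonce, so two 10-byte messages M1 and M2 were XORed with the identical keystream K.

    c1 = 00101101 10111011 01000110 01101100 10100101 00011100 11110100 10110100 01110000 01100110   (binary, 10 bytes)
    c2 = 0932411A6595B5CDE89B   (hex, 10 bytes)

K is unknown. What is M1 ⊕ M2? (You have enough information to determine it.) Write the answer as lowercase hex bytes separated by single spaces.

24 89 07 76 c0 89 41 79 98 fd

c1 ⊕ c2 = (M1 ⊕ K) ⊕ (M2 ⊕ K) = M1 ⊕ M2 — the shared key cancels under XOR.
2d ⊕ 09 = 24
bb ⊕ 32 = 89
46 ⊕ 41 = 07
6c ⊕ 1a = 76
a5 ⊕ 65 = c0
1c ⊕ 95 = 89
f4 ⊕ b5 = 41
b4 ⊕ cd = 79
70 ⊕ e8 = 98
66 ⊕ 9b = fd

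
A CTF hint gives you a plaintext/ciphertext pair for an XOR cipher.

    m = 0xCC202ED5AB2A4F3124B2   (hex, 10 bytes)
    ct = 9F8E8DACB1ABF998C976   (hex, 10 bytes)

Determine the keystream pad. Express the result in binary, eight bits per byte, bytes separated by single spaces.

Since ct = m ⊕ pad, XORing both sides with m gives pad = m ⊕ ct.
cc XOR 9f = 53
20 XOR 8e = ae
2e XOR 8d = a3
d5 XOR ac = 79
ab XOR b1 = 1a
2a XOR ab = 81
4f XOR f9 = b6
31 XOR 98 = a9
24 XOR c9 = ed
b2 XOR 76 = c4

01010011 10101110 10100011 01111001 00011010 10000001 10110110 10101001 11101101 11000100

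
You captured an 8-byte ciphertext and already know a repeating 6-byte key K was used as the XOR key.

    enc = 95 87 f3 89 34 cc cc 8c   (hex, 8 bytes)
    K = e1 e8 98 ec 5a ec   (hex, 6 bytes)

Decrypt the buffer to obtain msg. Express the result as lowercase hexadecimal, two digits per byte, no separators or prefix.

746f6b656e202d64

The 6-byte key repeats, so the effective keystream is e1 e8 98 ec 5a ec e1 e8.
byte 0: 95 xor e1 = 74
byte 1: 87 xor e8 = 6f
byte 2: f3 xor 98 = 6b
byte 3: 89 xor ec = 65
byte 4: 34 xor 5a = 6e
byte 5: cc xor ec = 20
byte 6: cc xor e1 = 2d
byte 7: 8c xor e8 = 64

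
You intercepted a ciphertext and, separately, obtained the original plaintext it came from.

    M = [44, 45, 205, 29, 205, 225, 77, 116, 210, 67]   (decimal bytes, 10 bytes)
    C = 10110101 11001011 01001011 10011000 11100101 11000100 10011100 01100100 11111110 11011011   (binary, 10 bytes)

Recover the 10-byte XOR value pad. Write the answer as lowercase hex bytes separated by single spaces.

99 e6 86 85 28 25 d1 10 2c 98

Since C = M ⊕ pad, XORing both sides with M gives pad = M ⊕ C.
2c ^ b5 = 99
2d ^ cb = e6
cd ^ 4b = 86
1d ^ 98 = 85
cd ^ e5 = 28
e1 ^ c4 = 25
4d ^ 9c = d1
74 ^ 64 = 10
d2 ^ fe = 2c
43 ^ db = 98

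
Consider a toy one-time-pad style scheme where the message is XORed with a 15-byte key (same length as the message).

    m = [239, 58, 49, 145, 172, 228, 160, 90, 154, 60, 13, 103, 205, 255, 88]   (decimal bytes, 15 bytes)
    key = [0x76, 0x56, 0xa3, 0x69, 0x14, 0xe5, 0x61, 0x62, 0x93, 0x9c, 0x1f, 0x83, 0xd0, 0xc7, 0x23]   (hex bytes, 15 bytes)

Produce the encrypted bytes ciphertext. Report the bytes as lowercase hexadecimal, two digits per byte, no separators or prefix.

XOR is its own inverse, so applying the key byte-wise gives the result directly.
11101111 XOR 01110110 = 10011001
00111010 XOR 01010110 = 01101100
00110001 XOR 10100011 = 10010010
10010001 XOR 01101001 = 11111000
10101100 XOR 00010100 = 10111000
11100100 XOR 11100101 = 00000001
10100000 XOR 01100001 = 11000001
01011010 XOR 01100010 = 00111000
10011010 XOR 10010011 = 00001001
00111100 XOR 10011100 = 10100000
00001101 XOR 00011111 = 00010010
01100111 XOR 10000011 = 11100100
11001101 XOR 11010000 = 00011101
11111111 XOR 11000111 = 00111000
01011000 XOR 00100011 = 01111011

996c92f8b801c13809a012e41d387b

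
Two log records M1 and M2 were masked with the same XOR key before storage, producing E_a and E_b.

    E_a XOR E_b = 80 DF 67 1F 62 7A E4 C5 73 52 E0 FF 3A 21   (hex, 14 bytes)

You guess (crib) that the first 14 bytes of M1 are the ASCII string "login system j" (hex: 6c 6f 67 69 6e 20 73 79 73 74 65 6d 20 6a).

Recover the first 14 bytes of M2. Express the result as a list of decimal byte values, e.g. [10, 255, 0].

Since E_a ⊕ E_b = M1 ⊕ M2, XORing with the guessed M1 bytes yields the corresponding M2 bytes: M2 = (E_a ⊕ E_b) ⊕ M1.
byte 0: 10000000 ^ 01101100 = 11101100
byte 1: 11011111 ^ 01101111 = 10110000
byte 2: 01100111 ^ 01100111 = 00000000
byte 3: 00011111 ^ 01101001 = 01110110
byte 4: 01100010 ^ 01101110 = 00001100
byte 5: 01111010 ^ 00100000 = 01011010
byte 6: 11100100 ^ 01110011 = 10010111
byte 7: 11000101 ^ 01111001 = 10111100
byte 8: 01110011 ^ 01110011 = 00000000
byte 9: 01010010 ^ 01110100 = 00100110
byte 10: 11100000 ^ 01100101 = 10000101
byte 11: 11111111 ^ 01101101 = 10010010
byte 12: 00111010 ^ 00100000 = 00011010
byte 13: 00100001 ^ 01101010 = 01001011

[236, 176, 0, 118, 12, 90, 151, 188, 0, 38, 133, 146, 26, 75]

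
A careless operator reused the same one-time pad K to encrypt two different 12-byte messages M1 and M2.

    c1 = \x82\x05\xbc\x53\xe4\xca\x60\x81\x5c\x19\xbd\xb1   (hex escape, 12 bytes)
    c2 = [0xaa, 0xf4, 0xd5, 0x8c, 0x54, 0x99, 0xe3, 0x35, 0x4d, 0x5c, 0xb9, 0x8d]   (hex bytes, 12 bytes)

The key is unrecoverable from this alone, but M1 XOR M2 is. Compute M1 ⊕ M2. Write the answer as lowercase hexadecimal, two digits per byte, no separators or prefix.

c1 ⊕ c2 = (M1 ⊕ K) ⊕ (M2 ⊕ K) = M1 ⊕ M2 — the shared key cancels under XOR.
10000010 XOR 10101010 = 00101000
00000101 XOR 11110100 = 11110001
10111100 XOR 11010101 = 01101001
01010011 XOR 10001100 = 11011111
11100100 XOR 01010100 = 10110000
11001010 XOR 10011001 = 01010011
01100000 XOR 11100011 = 10000011
10000001 XOR 00110101 = 10110100
01011100 XOR 01001101 = 00010001
00011001 XOR 01011100 = 01000101
10111101 XOR 10111001 = 00000100
10110001 XOR 10001101 = 00111100

28f169dfb05383b41145043c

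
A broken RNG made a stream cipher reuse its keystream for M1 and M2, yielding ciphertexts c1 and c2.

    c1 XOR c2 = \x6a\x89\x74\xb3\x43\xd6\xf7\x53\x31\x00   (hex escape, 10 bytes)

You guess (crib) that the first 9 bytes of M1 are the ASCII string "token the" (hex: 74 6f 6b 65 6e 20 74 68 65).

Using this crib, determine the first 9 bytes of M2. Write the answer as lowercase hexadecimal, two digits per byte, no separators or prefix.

Since c1 ⊕ c2 = M1 ⊕ M2, XORing with the guessed M1 bytes yields the corresponding M2 bytes: M2 = (c1 ⊕ c2) ⊕ M1.
byte 0: 01101010 ^ 01110100 = 00011110
byte 1: 10001001 ^ 01101111 = 11100110
byte 2: 01110100 ^ 01101011 = 00011111
byte 3: 10110011 ^ 01100101 = 11010110
byte 4: 01000011 ^ 01101110 = 00101101
byte 5: 11010110 ^ 00100000 = 11110110
byte 6: 11110111 ^ 01110100 = 10000011
byte 7: 01010011 ^ 01101000 = 00111011
byte 8: 00110001 ^ 01100101 = 01010100

1ee61fd62df6833b54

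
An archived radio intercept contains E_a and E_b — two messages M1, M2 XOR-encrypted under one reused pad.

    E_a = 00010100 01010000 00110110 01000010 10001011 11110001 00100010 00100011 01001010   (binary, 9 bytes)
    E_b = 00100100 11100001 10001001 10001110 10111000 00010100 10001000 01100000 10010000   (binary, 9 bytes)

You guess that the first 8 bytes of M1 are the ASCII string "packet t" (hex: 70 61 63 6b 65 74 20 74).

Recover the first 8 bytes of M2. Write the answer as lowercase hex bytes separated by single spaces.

40 d0 dc a7 56 91 8a 37

First, E_a ⊕ E_b = (M1 ⊕ K) ⊕ (M2 ⊕ K) = M1 ⊕ M2, so the key drops out. Then M2 = (M1 ⊕ M2) ⊕ M1 over the first 8 bytes.
byte 0: (14 XOR 24) XOR 70 = 30 XOR 70 = 40
byte 1: (50 XOR e1) XOR 61 = b1 XOR 61 = d0
byte 2: (36 XOR 89) XOR 63 = bf XOR 63 = dc
byte 3: (42 XOR 8e) XOR 6b = cc XOR 6b = a7
byte 4: (8b XOR b8) XOR 65 = 33 XOR 65 = 56
byte 5: (f1 XOR 14) XOR 74 = e5 XOR 74 = 91
byte 6: (22 XOR 88) XOR 20 = aa XOR 20 = 8a
byte 7: (23 XOR 60) XOR 74 = 43 XOR 74 = 37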